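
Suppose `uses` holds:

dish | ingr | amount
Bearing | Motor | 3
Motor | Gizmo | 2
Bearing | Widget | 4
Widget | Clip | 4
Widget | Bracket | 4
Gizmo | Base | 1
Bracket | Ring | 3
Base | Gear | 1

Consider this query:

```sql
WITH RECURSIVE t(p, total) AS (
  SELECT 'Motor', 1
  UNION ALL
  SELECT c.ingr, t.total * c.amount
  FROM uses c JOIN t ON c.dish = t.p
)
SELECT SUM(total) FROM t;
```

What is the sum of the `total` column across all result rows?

Base: (Motor, total=1).
Iteration 1: components of {Motor} -> Gizmo = 1*2 = 2.
Iteration 2: components of {Gizmo} -> Base = 2*1 = 2.
Iteration 3: components of {Base} -> Gear = 2*1 = 2.
Iteration 4: no further components; recursion stops.
SUM(total) = 1 + 2 + 2 + 2 = 7.

7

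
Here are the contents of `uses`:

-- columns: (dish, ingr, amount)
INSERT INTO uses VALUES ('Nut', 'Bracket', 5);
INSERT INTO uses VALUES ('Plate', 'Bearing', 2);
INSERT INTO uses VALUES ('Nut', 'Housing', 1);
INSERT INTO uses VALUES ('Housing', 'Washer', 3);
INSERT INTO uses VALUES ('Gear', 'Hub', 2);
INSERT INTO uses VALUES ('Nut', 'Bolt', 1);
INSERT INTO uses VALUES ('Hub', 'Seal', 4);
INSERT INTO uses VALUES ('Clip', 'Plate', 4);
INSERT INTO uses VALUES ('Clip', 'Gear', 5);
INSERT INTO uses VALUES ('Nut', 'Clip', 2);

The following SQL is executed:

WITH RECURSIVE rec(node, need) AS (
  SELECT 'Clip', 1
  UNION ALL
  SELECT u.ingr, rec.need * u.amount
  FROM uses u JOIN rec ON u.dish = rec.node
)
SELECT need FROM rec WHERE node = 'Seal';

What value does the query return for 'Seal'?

40

Base: (Clip, need=1).
Iteration 1: components of {Clip} -> Gear = 1*5 = 5, Plate = 1*4 = 4.
Iteration 2: components of {Gear,Plate} -> Bearing = 4*2 = 8, Hub = 5*2 = 10.
Iteration 3: components of {Bearing,Hub} -> Seal = 10*4 = 40.
Iteration 4: no further components; recursion stops.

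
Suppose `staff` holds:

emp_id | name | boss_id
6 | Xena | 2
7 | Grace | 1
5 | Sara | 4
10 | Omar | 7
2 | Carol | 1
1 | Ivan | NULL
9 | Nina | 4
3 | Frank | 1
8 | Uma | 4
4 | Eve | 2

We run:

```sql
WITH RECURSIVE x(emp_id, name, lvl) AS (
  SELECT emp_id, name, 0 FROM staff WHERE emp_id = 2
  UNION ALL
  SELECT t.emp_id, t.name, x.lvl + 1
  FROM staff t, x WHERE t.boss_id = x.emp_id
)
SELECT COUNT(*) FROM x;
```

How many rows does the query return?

Base: emp_id=2 (Carol) at lvl 0.
Iteration 1: rows with boss_id in {2} -> Eve (id 4, lvl 1), Xena (id 6, lvl 1).
Iteration 2: rows with boss_id in {4,6} -> Sara (id 5, lvl 2), Uma (id 8, lvl 2), Nina (id 9, lvl 2).
Iteration 3: no rows with boss_id in {5,8,9}; recursion stops.
Total rows emitted: 6.

6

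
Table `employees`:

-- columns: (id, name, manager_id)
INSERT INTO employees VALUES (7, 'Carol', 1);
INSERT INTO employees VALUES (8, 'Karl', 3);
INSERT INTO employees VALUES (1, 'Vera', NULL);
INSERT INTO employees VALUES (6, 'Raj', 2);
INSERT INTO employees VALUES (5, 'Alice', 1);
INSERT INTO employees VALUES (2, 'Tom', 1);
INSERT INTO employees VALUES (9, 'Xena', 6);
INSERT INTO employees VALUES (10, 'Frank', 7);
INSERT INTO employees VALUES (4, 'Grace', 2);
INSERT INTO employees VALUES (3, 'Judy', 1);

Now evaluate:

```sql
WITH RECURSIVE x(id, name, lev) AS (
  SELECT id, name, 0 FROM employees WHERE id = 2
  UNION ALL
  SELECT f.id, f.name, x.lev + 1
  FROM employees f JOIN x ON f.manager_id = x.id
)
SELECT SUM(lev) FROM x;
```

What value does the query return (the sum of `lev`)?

4

Base: id=2 (Tom) at lev 0.
Iteration 1: rows with manager_id in {2} -> Grace (id 4, lev 1), Raj (id 6, lev 1).
Iteration 2: rows with manager_id in {4,6} -> Xena (id 9, lev 2).
Iteration 3: no rows with manager_id in {9}; recursion stops.
SUM(lev) = 0 + 1 + 1 + 2 = 4.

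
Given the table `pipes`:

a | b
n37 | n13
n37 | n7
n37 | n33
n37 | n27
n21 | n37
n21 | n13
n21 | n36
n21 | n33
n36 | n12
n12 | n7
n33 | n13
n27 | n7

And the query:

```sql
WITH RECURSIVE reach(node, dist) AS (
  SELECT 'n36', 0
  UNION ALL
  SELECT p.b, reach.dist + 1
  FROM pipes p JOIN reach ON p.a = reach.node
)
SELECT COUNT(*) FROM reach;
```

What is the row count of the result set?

3

Base: (n36, dist=0).
Iteration 1: edges from {n36} -> (n12, dist=1).
Iteration 2: edges from {n12} -> (n7, dist=2).
Iteration 3: no outgoing edges from {n7}; recursion stops.
Total rows emitted: 3.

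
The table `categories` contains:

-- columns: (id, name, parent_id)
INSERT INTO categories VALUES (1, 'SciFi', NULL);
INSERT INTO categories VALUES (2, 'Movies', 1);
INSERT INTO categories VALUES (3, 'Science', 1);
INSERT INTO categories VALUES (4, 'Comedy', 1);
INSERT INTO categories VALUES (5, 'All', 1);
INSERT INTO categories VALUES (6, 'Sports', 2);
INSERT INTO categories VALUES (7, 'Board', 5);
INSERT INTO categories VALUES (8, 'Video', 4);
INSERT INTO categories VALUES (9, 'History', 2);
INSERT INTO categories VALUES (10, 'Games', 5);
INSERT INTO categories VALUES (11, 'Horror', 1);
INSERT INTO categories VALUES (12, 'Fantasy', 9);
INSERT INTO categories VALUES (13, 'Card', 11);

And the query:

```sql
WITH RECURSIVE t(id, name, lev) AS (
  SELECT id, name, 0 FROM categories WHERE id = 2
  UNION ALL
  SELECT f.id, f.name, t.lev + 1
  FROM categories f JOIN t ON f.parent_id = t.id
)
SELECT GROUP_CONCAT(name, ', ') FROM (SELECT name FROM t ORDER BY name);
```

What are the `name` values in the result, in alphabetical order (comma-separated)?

Fantasy, History, Movies, Sports

Base: id=2 (Movies) at lev 0.
Iteration 1: rows with parent_id in {2} -> Sports (id 6, lev 1), History (id 9, lev 1).
Iteration 2: rows with parent_id in {6,9} -> Fantasy (id 12, lev 2).
Iteration 3: no rows with parent_id in {12}; recursion stops.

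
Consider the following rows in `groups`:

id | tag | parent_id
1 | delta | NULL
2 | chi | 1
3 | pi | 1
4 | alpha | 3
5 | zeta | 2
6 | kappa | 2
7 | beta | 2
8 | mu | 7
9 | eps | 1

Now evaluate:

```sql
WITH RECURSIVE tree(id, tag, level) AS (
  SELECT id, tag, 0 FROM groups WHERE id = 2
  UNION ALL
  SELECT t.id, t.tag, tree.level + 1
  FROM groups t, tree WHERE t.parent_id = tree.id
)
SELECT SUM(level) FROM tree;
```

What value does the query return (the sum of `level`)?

Base: id=2 (chi) at level 0.
Iteration 1: rows with parent_id in {2} -> zeta (id 5, level 1), kappa (id 6, level 1), beta (id 7, level 1).
Iteration 2: rows with parent_id in {5,6,7} -> mu (id 8, level 2).
Iteration 3: no rows with parent_id in {8}; recursion stops.
SUM(level) = 0 + 1 + 1 + 1 + 2 = 5.

5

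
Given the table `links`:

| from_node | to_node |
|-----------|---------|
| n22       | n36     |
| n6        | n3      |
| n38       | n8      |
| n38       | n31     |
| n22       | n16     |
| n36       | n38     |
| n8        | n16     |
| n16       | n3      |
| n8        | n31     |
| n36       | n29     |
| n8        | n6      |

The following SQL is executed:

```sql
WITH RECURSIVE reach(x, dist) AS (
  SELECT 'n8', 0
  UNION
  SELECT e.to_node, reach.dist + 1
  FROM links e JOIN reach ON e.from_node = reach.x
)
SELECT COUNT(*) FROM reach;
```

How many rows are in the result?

Base: (n8, dist=0).
Iteration 1: edges from {n8} -> (n16, dist=1), (n31, dist=1), (n6, dist=1).
Iteration 2: edges from {n16,n31,n6} -> (n3, dist=2). [UNION drops 1 duplicate row(s)]
Iteration 3: no outgoing edges from {n3}; recursion stops.
Total rows emitted: 5.

5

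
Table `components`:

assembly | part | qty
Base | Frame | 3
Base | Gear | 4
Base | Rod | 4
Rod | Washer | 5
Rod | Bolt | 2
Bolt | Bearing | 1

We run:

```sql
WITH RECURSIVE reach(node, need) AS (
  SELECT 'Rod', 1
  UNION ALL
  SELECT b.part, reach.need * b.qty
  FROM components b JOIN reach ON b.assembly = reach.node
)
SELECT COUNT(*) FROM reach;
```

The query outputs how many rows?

Base: (Rod, need=1).
Iteration 1: components of {Rod} -> Bolt = 1*2 = 2, Washer = 1*5 = 5.
Iteration 2: components of {Bolt,Washer} -> Bearing = 2*1 = 2.
Iteration 3: no further components; recursion stops.
Total rows emitted: 4.

4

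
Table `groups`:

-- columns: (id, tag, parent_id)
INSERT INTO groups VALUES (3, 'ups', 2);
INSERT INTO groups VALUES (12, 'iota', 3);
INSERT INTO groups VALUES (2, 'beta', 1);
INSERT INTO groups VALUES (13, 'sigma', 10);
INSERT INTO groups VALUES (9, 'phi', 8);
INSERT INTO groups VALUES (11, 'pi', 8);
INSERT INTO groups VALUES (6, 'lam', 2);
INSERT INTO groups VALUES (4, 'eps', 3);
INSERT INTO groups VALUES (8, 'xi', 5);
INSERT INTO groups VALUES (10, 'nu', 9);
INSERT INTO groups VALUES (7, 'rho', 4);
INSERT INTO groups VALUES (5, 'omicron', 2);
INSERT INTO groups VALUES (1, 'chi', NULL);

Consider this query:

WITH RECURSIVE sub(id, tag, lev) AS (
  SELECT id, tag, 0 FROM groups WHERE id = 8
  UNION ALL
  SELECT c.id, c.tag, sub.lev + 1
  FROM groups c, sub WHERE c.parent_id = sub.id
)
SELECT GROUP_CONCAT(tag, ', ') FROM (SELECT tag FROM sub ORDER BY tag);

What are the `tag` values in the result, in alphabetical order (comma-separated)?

Base: id=8 (xi) at lev 0.
Iteration 1: rows with parent_id in {8} -> phi (id 9, lev 1), pi (id 11, lev 1).
Iteration 2: rows with parent_id in {9,11} -> nu (id 10, lev 2).
Iteration 3: rows with parent_id in {10} -> sigma (id 13, lev 3).
Iteration 4: no rows with parent_id in {13}; recursion stops.

nu, phi, pi, sigma, xi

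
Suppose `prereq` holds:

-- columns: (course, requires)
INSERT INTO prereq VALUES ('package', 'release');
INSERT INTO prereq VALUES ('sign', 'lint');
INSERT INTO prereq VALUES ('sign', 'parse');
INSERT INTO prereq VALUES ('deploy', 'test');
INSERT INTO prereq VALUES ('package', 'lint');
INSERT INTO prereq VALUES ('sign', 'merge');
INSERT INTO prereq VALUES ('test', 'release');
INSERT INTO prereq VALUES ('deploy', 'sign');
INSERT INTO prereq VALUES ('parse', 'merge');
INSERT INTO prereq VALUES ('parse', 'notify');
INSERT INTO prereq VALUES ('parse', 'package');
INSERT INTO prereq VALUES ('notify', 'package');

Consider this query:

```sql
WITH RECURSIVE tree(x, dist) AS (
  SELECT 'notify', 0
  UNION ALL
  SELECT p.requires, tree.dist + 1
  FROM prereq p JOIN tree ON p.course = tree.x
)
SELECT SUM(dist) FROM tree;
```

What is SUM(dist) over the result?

5

Base: (notify, dist=0).
Iteration 1: edges from {notify} -> (package, dist=1).
Iteration 2: edges from {package} -> (lint, dist=2), (release, dist=2).
Iteration 3: no outgoing edges from {lint,release}; recursion stops.
SUM(dist) = 0 + 1 + 2 + 2 = 5.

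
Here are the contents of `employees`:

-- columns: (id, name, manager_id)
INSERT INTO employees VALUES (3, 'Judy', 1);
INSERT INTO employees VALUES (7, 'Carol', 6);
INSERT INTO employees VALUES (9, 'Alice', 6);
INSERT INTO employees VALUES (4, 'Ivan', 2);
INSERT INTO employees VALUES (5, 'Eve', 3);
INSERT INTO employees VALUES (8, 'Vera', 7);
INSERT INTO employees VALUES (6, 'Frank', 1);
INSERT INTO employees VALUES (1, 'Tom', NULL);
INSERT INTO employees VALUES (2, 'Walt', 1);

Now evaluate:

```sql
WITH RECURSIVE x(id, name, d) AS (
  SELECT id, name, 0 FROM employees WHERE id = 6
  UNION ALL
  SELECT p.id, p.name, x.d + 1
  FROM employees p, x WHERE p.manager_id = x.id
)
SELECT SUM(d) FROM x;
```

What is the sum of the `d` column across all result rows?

Base: id=6 (Frank) at d 0.
Iteration 1: rows with manager_id in {6} -> Carol (id 7, d 1), Alice (id 9, d 1).
Iteration 2: rows with manager_id in {7,9} -> Vera (id 8, d 2).
Iteration 3: no rows with manager_id in {8}; recursion stops.
SUM(d) = 0 + 1 + 1 + 2 = 4.

4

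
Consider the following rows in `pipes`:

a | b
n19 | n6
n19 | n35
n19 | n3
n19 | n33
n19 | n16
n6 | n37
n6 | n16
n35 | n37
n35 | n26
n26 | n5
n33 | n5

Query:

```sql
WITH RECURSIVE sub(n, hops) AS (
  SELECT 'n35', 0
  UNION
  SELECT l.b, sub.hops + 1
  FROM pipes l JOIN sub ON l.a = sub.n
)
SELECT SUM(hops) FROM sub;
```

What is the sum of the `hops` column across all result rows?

4

Base: (n35, hops=0).
Iteration 1: edges from {n35} -> (n26, hops=1), (n37, hops=1).
Iteration 2: edges from {n26,n37} -> (n5, hops=2).
Iteration 3: no outgoing edges from {n5}; recursion stops.
SUM(hops) = 0 + 1 + 1 + 2 = 4.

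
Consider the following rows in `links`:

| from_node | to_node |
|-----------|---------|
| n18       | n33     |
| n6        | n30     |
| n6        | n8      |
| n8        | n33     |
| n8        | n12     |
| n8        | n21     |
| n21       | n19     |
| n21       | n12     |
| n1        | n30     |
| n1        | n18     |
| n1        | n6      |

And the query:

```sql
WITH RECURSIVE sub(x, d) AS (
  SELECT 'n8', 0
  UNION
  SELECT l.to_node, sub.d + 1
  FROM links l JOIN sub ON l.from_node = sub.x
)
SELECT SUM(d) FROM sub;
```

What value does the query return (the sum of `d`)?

Base: (n8, d=0).
Iteration 1: edges from {n8} -> (n12, d=1), (n21, d=1), (n33, d=1).
Iteration 2: edges from {n12,n21,n33} -> (n12, d=2), (n19, d=2).
Iteration 3: no outgoing edges from {n12,n19}; recursion stops.
SUM(d) = 0 + 1 + 1 + 1 + 2 + 2 = 7.

7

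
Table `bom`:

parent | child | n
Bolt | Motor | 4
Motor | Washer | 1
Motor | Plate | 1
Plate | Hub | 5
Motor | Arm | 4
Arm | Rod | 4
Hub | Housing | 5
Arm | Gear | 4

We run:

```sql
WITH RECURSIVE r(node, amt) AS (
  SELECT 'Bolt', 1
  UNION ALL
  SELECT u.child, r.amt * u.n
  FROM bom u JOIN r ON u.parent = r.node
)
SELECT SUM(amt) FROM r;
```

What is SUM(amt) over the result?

277

Base: (Bolt, amt=1).
Iteration 1: components of {Bolt} -> Motor = 1*4 = 4.
Iteration 2: components of {Motor} -> Arm = 4*4 = 16, Plate = 4*1 = 4, Washer = 4*1 = 4.
Iteration 3: components of {Arm,Plate,Washer} -> Gear = 16*4 = 64, Hub = 4*5 = 20, Rod = 16*4 = 64.
Iteration 4: components of {Gear,Hub,Rod} -> Housing = 20*5 = 100.
Iteration 5: no further components; recursion stops.
SUM(amt) = 1 + 4 + 4 + 4 + 16 + 20 + 64 + 64 + 100 = 277.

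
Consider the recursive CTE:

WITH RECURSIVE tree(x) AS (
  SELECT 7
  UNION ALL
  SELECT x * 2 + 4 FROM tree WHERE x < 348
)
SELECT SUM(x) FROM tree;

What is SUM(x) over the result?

Base: x=7.
Iteration 1: 7 < 348 holds -> x = 7 * 2 + 4 = 18.
Iteration 2: 18 < 348 holds -> x = 18 * 2 + 4 = 40.
Iteration 3: 40 < 348 holds -> x = 40 * 2 + 4 = 84.
Iteration 4: 84 < 348 holds -> x = 84 * 2 + 4 = 172.
Iteration 5: 172 < 348 holds -> x = 172 * 2 + 4 = 348.
Iteration 6: 348 < 348 fails; recursion stops.
SUM(x) = 7 + 18 + 40 + 84 + 172 + 348 = 669.

669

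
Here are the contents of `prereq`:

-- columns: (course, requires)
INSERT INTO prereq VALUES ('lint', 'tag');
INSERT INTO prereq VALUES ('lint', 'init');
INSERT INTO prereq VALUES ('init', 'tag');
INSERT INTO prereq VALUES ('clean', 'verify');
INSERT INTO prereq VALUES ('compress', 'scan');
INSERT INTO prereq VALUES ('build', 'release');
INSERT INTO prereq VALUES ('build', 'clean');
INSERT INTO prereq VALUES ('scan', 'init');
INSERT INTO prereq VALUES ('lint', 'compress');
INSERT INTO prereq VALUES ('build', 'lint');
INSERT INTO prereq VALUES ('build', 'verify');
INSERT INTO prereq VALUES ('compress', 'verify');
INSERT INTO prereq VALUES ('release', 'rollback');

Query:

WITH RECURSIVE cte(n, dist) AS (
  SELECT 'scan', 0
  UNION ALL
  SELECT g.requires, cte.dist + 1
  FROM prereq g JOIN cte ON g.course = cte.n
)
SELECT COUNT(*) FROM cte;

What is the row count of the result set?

3

Base: (scan, dist=0).
Iteration 1: edges from {scan} -> (init, dist=1).
Iteration 2: edges from {init} -> (tag, dist=2).
Iteration 3: no outgoing edges from {tag}; recursion stops.
Total rows emitted: 3.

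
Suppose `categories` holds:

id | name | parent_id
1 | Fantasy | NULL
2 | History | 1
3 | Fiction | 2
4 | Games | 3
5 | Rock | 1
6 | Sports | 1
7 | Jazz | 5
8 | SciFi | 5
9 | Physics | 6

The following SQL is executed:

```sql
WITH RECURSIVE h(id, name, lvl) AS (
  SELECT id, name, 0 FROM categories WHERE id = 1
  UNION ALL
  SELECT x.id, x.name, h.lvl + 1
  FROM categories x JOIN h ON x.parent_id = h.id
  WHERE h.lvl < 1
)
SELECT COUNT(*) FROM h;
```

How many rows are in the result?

4

Base: id=1 (Fantasy) at lvl 0.
Iteration 1: rows with parent_id in {1} -> History (id 2, lvl 1), Rock (id 5, lvl 1), Sports (id 6, lvl 1).
Iteration 2: lvl < 1 fails for all current rows; recursion stops.
Total rows emitted: 4.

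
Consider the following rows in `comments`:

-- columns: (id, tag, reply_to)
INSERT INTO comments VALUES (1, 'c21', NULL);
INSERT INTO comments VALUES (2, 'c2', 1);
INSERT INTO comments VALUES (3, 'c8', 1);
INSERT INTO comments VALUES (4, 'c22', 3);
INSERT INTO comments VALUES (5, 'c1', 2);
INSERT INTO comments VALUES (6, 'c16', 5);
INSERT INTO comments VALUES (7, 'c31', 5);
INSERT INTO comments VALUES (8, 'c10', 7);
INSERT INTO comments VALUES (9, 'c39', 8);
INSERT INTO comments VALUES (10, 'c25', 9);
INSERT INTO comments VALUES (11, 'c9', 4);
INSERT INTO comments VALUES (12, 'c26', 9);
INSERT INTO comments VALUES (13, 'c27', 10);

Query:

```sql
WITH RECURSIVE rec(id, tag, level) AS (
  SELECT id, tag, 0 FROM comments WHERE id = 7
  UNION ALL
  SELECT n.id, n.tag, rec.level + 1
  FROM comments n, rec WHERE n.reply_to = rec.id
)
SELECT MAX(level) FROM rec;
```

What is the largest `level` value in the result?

Base: id=7 (c31) at level 0.
Iteration 1: rows with reply_to in {7} -> c10 (id 8, level 1).
Iteration 2: rows with reply_to in {8} -> c39 (id 9, level 2).
Iteration 3: rows with reply_to in {9} -> c25 (id 10, level 3), c26 (id 12, level 3).
Iteration 4: rows with reply_to in {10,12} -> c27 (id 13, level 4).
Iteration 5: no rows with reply_to in {13}; recursion stops.
level values: 0, 1, 2, 3, 3, 4; the maximum is 4.

4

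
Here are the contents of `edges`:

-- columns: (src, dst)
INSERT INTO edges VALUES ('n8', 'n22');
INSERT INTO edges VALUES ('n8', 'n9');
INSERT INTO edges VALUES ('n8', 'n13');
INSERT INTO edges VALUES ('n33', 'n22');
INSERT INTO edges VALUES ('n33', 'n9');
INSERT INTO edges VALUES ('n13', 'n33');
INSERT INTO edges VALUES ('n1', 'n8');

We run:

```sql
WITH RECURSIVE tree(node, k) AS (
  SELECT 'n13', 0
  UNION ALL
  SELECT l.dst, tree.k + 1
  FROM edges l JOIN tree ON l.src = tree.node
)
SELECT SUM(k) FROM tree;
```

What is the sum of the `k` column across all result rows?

5

Base: (n13, k=0).
Iteration 1: edges from {n13} -> (n33, k=1).
Iteration 2: edges from {n33} -> (n22, k=2), (n9, k=2).
Iteration 3: no outgoing edges from {n22,n9}; recursion stops.
SUM(k) = 0 + 1 + 2 + 2 = 5.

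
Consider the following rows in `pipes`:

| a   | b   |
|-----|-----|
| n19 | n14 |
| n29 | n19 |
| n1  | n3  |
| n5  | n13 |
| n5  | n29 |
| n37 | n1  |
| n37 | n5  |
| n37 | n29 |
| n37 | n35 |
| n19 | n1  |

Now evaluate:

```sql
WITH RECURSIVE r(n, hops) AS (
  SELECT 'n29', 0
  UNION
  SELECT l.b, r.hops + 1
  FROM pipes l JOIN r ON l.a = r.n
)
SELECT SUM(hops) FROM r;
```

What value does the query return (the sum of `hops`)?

Base: (n29, hops=0).
Iteration 1: edges from {n29} -> (n19, hops=1).
Iteration 2: edges from {n19} -> (n1, hops=2), (n14, hops=2).
Iteration 3: edges from {n1,n14} -> (n3, hops=3).
Iteration 4: no outgoing edges from {n3}; recursion stops.
SUM(hops) = 0 + 1 + 2 + 2 + 3 = 8.

8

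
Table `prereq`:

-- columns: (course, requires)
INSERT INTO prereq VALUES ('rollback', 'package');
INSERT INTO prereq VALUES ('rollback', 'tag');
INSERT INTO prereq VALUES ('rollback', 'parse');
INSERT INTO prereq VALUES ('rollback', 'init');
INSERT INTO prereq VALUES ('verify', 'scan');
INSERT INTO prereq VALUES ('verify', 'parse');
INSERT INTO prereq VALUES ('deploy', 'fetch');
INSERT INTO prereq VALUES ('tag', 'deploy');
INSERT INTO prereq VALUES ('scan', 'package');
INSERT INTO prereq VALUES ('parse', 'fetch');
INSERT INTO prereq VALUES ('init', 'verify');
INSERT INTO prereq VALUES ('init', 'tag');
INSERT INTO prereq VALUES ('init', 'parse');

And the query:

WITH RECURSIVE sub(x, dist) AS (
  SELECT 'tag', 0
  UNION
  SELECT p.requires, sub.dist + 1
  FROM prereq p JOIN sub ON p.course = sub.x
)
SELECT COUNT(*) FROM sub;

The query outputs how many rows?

3

Base: (tag, dist=0).
Iteration 1: edges from {tag} -> (deploy, dist=1).
Iteration 2: edges from {deploy} -> (fetch, dist=2).
Iteration 3: no outgoing edges from {fetch}; recursion stops.
Total rows emitted: 3.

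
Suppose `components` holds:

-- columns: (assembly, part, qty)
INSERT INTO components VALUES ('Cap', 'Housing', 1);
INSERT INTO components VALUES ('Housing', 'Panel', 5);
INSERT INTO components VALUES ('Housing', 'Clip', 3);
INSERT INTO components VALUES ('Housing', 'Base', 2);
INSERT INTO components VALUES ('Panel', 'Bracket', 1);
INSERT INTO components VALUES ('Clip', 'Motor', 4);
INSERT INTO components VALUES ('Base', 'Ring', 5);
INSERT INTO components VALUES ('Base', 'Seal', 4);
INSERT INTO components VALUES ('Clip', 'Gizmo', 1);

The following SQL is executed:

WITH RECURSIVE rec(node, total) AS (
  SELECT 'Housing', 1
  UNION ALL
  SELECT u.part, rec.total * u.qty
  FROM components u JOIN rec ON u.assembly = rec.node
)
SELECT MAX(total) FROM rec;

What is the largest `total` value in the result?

12

Base: (Housing, total=1).
Iteration 1: components of {Housing} -> Base = 1*2 = 2, Clip = 1*3 = 3, Panel = 1*5 = 5.
Iteration 2: components of {Base,Clip,Panel} -> Bracket = 5*1 = 5, Gizmo = 3*1 = 3, Motor = 3*4 = 12, Ring = 2*5 = 10, Seal = 2*4 = 8.
Iteration 3: no further components; recursion stops.
total values: 1, 5, 3, 2, 5, 12, 3, 10, 8; the maximum is 12.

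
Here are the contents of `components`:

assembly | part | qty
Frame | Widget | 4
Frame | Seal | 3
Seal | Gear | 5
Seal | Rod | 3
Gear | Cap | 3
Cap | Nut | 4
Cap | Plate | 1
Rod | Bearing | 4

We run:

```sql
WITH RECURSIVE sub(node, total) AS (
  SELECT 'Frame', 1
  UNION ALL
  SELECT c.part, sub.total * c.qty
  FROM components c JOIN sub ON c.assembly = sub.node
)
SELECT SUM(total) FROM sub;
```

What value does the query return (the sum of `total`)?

338

Base: (Frame, total=1).
Iteration 1: components of {Frame} -> Seal = 1*3 = 3, Widget = 1*4 = 4.
Iteration 2: components of {Seal,Widget} -> Gear = 3*5 = 15, Rod = 3*3 = 9.
Iteration 3: components of {Gear,Rod} -> Bearing = 9*4 = 36, Cap = 15*3 = 45.
Iteration 4: components of {Bearing,Cap} -> Nut = 45*4 = 180, Plate = 45*1 = 45.
Iteration 5: no further components; recursion stops.
SUM(total) = 1 + 4 + 3 + 15 + 9 + 45 + 36 + 180 + 45 = 338.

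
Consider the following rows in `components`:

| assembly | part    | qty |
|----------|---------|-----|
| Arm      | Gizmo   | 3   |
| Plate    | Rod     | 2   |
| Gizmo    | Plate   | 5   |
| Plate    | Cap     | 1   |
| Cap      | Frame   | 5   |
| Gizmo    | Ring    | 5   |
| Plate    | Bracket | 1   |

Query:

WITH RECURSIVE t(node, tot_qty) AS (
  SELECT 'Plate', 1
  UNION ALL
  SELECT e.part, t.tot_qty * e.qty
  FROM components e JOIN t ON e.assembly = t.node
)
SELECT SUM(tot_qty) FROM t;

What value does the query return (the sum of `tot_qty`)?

10

Base: (Plate, tot_qty=1).
Iteration 1: components of {Plate} -> Bracket = 1*1 = 1, Cap = 1*1 = 1, Rod = 1*2 = 2.
Iteration 2: components of {Bracket,Cap,Rod} -> Frame = 1*5 = 5.
Iteration 3: no further components; recursion stops.
SUM(tot_qty) = 1 + 1 + 2 + 1 + 5 = 10.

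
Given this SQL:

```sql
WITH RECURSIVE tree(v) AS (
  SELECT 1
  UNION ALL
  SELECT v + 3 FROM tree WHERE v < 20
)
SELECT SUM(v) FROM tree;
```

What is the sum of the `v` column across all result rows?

92

Base: v=1.
Iteration 1: 1 < 20 holds -> v = 1 + 3 = 4.
Iteration 2: 4 < 20 holds -> v = 4 + 3 = 7.
Iteration 3: 7 < 20 holds -> v = 7 + 3 = 10.
Iteration 4: 10 < 20 holds -> v = 10 + 3 = 13.
Iteration 5: 13 < 20 holds -> v = 13 + 3 = 16.
Iteration 6: 16 < 20 holds -> v = 16 + 3 = 19.
Iteration 7: 19 < 20 holds -> v = 19 + 3 = 22.
Iteration 8: 22 < 20 fails; recursion stops.
SUM(v) = 1 + 4 + 7 + 10 + 13 + 16 + 19 + 22 = 92.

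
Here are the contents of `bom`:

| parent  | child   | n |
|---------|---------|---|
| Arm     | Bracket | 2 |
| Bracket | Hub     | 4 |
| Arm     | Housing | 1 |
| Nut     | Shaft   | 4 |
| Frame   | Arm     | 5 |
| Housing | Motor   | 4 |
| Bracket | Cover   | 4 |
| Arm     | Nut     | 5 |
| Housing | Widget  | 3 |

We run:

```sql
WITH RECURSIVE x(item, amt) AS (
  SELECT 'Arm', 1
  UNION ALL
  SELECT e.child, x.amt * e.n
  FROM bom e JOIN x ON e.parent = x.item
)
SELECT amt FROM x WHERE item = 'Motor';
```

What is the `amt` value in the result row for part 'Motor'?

Base: (Arm, amt=1).
Iteration 1: components of {Arm} -> Bracket = 1*2 = 2, Housing = 1*1 = 1, Nut = 1*5 = 5.
Iteration 2: components of {Bracket,Housing,Nut} -> Cover = 2*4 = 8, Hub = 2*4 = 8, Motor = 1*4 = 4, Shaft = 5*4 = 20, Widget = 1*3 = 3.
Iteration 3: no further components; recursion stops.

4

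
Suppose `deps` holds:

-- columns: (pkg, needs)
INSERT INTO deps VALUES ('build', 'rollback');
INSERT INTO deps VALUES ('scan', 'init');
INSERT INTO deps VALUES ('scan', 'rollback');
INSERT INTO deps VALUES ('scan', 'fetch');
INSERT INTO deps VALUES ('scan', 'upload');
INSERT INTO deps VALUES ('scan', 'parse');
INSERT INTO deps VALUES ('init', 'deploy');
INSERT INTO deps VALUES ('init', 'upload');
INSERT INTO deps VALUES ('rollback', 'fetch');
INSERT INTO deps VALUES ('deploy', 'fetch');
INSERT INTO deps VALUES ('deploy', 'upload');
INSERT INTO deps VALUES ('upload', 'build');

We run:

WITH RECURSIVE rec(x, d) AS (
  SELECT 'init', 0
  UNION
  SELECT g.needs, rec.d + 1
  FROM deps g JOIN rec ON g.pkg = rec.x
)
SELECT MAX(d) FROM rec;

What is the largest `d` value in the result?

5

Base: (init, d=0).
Iteration 1: edges from {init} -> (deploy, d=1), (upload, d=1).
Iteration 2: edges from {deploy,upload} -> (build, d=2), (fetch, d=2), (upload, d=2).
Iteration 3: edges from {build,fetch,upload} -> (build, d=3), (rollback, d=3).
Iteration 4: edges from {build,rollback} -> (fetch, d=4), (rollback, d=4).
Iteration 5: edges from {fetch,rollback} -> (fetch, d=5).
Iteration 6: no outgoing edges from {fetch}; recursion stops.
d values: 0, 1, 1, 2, 2, 2, 3, 3, 4, 4, 5; the maximum is 5.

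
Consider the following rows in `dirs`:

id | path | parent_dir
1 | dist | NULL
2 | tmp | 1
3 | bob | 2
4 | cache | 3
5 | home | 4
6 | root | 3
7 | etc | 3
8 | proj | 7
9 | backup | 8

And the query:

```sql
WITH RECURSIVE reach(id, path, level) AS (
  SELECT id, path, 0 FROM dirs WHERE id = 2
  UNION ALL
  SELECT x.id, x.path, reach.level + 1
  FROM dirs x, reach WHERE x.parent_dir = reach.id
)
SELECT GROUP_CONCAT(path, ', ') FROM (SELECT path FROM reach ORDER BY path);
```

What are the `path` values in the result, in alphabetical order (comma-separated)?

backup, bob, cache, etc, home, proj, root, tmp

Base: id=2 (tmp) at level 0.
Iteration 1: rows with parent_dir in {2} -> bob (id 3, level 1).
Iteration 2: rows with parent_dir in {3} -> cache (id 4, level 2), root (id 6, level 2), etc (id 7, level 2).
Iteration 3: rows with parent_dir in {4,6,7} -> home (id 5, level 3), proj (id 8, level 3).
Iteration 4: rows with parent_dir in {5,8} -> backup (id 9, level 4).
Iteration 5: no rows with parent_dir in {9}; recursion stops.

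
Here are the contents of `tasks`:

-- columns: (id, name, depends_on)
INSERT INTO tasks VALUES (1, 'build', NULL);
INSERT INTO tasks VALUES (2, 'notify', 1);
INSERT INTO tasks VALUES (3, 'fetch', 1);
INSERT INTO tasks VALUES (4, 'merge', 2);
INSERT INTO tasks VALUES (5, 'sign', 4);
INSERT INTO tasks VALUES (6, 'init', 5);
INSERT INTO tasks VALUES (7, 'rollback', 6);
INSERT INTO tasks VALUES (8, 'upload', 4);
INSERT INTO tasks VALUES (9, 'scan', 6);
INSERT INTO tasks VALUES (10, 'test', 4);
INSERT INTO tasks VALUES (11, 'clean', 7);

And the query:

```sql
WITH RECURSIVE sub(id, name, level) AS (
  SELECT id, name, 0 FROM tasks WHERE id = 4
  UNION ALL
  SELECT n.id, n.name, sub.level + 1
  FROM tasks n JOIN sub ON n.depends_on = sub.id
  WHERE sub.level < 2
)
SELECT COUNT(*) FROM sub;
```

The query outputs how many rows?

Base: id=4 (merge) at level 0.
Iteration 1: rows with depends_on in {4} -> sign (id 5, level 1), upload (id 8, level 1), test (id 10, level 1).
Iteration 2: rows with depends_on in {5,8,10} -> init (id 6, level 2).
Iteration 3: level < 2 fails for all current rows; recursion stops.
Total rows emitted: 5.

5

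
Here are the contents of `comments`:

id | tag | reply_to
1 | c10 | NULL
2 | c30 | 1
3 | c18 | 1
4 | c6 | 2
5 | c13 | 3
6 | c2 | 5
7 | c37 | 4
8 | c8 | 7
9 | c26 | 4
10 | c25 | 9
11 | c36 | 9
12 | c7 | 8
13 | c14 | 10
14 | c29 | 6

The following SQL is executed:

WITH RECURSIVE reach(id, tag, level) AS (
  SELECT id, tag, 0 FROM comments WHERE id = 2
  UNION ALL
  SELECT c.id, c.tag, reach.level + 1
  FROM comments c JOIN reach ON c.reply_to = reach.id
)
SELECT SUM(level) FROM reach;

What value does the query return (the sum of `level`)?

22

Base: id=2 (c30) at level 0.
Iteration 1: rows with reply_to in {2} -> c6 (id 4, level 1).
Iteration 2: rows with reply_to in {4} -> c37 (id 7, level 2), c26 (id 9, level 2).
Iteration 3: rows with reply_to in {7,9} -> c8 (id 8, level 3), c25 (id 10, level 3), c36 (id 11, level 3).
Iteration 4: rows with reply_to in {8,10,11} -> c7 (id 12, level 4), c14 (id 13, level 4).
Iteration 5: no rows with reply_to in {12,13}; recursion stops.
SUM(level) = 0 + 1 + 2 + 2 + 3 + 3 + 3 + 4 + 4 = 22.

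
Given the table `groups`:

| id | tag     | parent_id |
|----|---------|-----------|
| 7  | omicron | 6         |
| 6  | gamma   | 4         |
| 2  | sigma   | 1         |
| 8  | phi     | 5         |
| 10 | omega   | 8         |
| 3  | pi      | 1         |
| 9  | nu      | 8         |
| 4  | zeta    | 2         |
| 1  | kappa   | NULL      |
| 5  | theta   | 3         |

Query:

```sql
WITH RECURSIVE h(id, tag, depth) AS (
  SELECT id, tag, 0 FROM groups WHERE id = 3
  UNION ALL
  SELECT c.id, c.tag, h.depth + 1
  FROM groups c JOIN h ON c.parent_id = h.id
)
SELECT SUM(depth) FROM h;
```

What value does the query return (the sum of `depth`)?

Base: id=3 (pi) at depth 0.
Iteration 1: rows with parent_id in {3} -> theta (id 5, depth 1).
Iteration 2: rows with parent_id in {5} -> phi (id 8, depth 2).
Iteration 3: rows with parent_id in {8} -> nu (id 9, depth 3), omega (id 10, depth 3).
Iteration 4: no rows with parent_id in {9,10}; recursion stops.
SUM(depth) = 0 + 1 + 2 + 3 + 3 = 9.

9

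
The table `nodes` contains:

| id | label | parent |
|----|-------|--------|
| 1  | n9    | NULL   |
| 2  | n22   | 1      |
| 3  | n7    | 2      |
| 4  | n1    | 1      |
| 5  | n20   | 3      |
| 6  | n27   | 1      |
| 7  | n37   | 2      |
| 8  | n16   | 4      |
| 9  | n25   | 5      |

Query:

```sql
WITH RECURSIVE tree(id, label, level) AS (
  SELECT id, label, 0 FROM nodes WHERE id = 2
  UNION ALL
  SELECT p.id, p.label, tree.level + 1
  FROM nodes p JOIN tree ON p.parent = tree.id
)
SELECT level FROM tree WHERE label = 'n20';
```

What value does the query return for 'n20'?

2

Base: id=2 (n22) at level 0.
Iteration 1: rows with parent in {2} -> n7 (id 3, level 1), n37 (id 7, level 1).
Iteration 2: rows with parent in {3,7} -> n20 (id 5, level 2).
Iteration 3: rows with parent in {5} -> n25 (id 9, level 3).
Iteration 4: no rows with parent in {9}; recursion stops.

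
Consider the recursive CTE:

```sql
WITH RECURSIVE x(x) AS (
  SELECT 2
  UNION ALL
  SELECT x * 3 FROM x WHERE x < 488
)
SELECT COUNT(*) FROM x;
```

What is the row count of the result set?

Base: x=2.
Iteration 1: 2 < 488 holds -> x = 2 * 3 = 6.
Iteration 2: 6 < 488 holds -> x = 6 * 3 = 18.
Iteration 3: 18 < 488 holds -> x = 18 * 3 = 54.
Iteration 4: 54 < 488 holds -> x = 54 * 3 = 162.
Iteration 5: 162 < 488 holds -> x = 162 * 3 = 486.
Iteration 6: 486 < 488 holds -> x = 486 * 3 = 1458.
Iteration 7: 1458 < 488 fails; recursion stops.
Total rows emitted: 7.

7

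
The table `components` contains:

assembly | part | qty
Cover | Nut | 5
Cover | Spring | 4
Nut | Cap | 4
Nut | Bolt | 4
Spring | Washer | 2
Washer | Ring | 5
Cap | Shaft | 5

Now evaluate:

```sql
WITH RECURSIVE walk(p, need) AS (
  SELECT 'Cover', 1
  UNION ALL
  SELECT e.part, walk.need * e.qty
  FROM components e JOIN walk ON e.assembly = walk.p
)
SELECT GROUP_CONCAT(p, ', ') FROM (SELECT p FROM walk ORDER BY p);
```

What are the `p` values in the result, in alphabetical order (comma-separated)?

Base: (Cover, need=1).
Iteration 1: components of {Cover} -> Nut = 1*5 = 5, Spring = 1*4 = 4.
Iteration 2: components of {Nut,Spring} -> Bolt = 5*4 = 20, Cap = 5*4 = 20, Washer = 4*2 = 8.
Iteration 3: components of {Bolt,Cap,Washer} -> Ring = 8*5 = 40, Shaft = 20*5 = 100.
Iteration 4: no further components; recursion stops.

Bolt, Cap, Cover, Nut, Ring, Shaft, Spring, Washer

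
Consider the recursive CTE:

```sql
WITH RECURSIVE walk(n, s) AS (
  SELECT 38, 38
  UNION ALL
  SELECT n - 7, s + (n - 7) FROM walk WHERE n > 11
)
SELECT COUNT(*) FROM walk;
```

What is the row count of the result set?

5

Base: n=38, s=38.
Iteration 1: 38 > 11 holds -> n = 38 - 7 = 31, s = 38 + 31 = 69.
Iteration 2: 31 > 11 holds -> n = 31 - 7 = 24, s = 69 + 24 = 93.
Iteration 3: 24 > 11 holds -> n = 24 - 7 = 17, s = 93 + 17 = 110.
Iteration 4: 17 > 11 holds -> n = 17 - 7 = 10, s = 110 + 10 = 120.
Iteration 5: 10 > 11 fails; recursion stops.
Total rows emitted: 5.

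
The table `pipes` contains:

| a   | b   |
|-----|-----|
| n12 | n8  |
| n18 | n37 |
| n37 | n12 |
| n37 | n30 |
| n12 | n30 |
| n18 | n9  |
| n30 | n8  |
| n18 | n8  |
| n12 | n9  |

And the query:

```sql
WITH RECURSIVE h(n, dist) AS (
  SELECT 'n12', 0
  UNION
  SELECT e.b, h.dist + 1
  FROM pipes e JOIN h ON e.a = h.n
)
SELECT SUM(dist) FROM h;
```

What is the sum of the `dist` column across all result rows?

Base: (n12, dist=0).
Iteration 1: edges from {n12} -> (n30, dist=1), (n8, dist=1), (n9, dist=1).
Iteration 2: edges from {n30,n8,n9} -> (n8, dist=2).
Iteration 3: no outgoing edges from {n8}; recursion stops.
SUM(dist) = 0 + 1 + 1 + 1 + 2 = 5.

5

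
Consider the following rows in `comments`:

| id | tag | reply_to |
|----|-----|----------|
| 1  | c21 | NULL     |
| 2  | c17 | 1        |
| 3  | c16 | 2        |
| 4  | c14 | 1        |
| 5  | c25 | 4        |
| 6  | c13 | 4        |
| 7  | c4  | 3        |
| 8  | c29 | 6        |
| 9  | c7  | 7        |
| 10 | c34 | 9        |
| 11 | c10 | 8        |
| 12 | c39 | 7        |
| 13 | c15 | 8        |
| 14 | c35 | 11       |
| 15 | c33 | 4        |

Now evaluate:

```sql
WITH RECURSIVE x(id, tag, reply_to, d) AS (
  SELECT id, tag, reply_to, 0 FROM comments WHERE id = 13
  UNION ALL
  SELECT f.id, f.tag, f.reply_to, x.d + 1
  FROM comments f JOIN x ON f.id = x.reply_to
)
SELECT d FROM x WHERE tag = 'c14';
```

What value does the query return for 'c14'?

Base: id=13 (c15), reply_to=8, d 0.
Iteration 1: join on id=8 -> c29 (id 8, reply_to=6, d 1).
Iteration 2: join on id=6 -> c13 (id 6, reply_to=4, d 2).
Iteration 3: join on id=4 -> c14 (id 4, reply_to=1, d 3).
Iteration 4: join on id=1 -> c21 (id 1, reply_to=NULL, d 4).
Iteration 5: reply_to is NULL; no match; recursion stops.

3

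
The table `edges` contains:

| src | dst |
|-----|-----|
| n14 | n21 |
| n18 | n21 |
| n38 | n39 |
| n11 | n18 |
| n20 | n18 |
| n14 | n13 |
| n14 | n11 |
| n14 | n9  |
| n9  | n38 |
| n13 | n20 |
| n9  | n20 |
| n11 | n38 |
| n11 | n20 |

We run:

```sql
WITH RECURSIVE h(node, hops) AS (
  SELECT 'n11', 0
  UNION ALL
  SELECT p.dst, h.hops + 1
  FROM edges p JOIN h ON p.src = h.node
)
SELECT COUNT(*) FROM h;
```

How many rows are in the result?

Base: (n11, hops=0).
Iteration 1: edges from {n11} -> (n18, hops=1), (n20, hops=1), (n38, hops=1).
Iteration 2: edges from {n18,n20,n38} -> (n18, hops=2), (n21, hops=2), (n39, hops=2).
Iteration 3: edges from {n18,n21,n39} -> (n21, hops=3).
Iteration 4: no outgoing edges from {n21}; recursion stops.
Total rows emitted: 8.

8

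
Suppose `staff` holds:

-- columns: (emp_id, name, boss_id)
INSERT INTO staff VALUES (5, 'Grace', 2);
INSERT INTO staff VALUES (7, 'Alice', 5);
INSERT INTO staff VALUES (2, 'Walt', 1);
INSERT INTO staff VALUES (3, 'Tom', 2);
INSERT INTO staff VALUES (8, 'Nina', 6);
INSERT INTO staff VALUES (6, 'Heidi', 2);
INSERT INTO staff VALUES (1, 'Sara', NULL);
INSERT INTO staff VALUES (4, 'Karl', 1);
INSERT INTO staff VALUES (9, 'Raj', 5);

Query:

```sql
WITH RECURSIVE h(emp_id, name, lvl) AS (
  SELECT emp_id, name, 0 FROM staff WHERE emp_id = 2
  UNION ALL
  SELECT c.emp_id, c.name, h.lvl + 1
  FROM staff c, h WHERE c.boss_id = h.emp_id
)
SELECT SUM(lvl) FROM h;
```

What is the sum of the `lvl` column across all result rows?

Base: emp_id=2 (Walt) at lvl 0.
Iteration 1: rows with boss_id in {2} -> Tom (id 3, lvl 1), Grace (id 5, lvl 1), Heidi (id 6, lvl 1).
Iteration 2: rows with boss_id in {3,5,6} -> Alice (id 7, lvl 2), Nina (id 8, lvl 2), Raj (id 9, lvl 2).
Iteration 3: no rows with boss_id in {7,8,9}; recursion stops.
SUM(lvl) = 0 + 1 + 1 + 1 + 2 + 2 + 2 = 9.

9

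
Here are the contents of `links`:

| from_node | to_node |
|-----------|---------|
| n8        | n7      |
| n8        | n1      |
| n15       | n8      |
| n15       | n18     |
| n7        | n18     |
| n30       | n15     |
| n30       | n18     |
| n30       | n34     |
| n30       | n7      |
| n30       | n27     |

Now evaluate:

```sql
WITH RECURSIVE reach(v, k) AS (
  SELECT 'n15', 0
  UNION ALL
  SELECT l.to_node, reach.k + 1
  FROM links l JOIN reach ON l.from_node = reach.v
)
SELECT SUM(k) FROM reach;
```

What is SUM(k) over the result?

Base: (n15, k=0).
Iteration 1: edges from {n15} -> (n18, k=1), (n8, k=1).
Iteration 2: edges from {n18,n8} -> (n1, k=2), (n7, k=2).
Iteration 3: edges from {n1,n7} -> (n18, k=3).
Iteration 4: no outgoing edges from {n18}; recursion stops.
SUM(k) = 0 + 1 + 1 + 2 + 2 + 3 = 9.

9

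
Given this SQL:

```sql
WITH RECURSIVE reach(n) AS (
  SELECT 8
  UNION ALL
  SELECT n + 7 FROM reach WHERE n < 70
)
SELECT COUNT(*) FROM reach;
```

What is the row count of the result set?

Base: n=8.
Iteration 1: 8 < 70 holds -> n = 8 + 7 = 15.
Iteration 2: 15 < 70 holds -> n = 15 + 7 = 22.
Iteration 3: 22 < 70 holds -> n = 22 + 7 = 29.
Iteration 4: 29 < 70 holds -> n = 29 + 7 = 36.
Iteration 5: 36 < 70 holds -> n = 36 + 7 = 43.
Iteration 6: 43 < 70 holds -> n = 43 + 7 = 50.
Iteration 7: 50 < 70 holds -> n = 50 + 7 = 57.
Iteration 8: 57 < 70 holds -> n = 57 + 7 = 64.
Iteration 9: 64 < 70 holds -> n = 64 + 7 = 71.
Iteration 10: 71 < 70 fails; recursion stops.
Total rows emitted: 10.

10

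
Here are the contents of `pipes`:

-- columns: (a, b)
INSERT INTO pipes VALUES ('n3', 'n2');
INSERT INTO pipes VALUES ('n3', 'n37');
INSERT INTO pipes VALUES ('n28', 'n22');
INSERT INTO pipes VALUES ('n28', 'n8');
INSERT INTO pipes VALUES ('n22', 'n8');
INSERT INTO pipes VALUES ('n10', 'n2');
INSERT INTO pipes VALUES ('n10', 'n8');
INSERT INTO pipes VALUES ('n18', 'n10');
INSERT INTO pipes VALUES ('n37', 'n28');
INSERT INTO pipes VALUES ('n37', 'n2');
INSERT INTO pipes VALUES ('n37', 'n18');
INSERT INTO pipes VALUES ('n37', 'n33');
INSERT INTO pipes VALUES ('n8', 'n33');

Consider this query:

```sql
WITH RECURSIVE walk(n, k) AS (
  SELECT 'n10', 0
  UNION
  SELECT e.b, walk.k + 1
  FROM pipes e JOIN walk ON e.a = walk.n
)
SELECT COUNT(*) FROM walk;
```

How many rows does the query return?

4

Base: (n10, k=0).
Iteration 1: edges from {n10} -> (n2, k=1), (n8, k=1).
Iteration 2: edges from {n2,n8} -> (n33, k=2).
Iteration 3: no outgoing edges from {n33}; recursion stops.
Total rows emitted: 4.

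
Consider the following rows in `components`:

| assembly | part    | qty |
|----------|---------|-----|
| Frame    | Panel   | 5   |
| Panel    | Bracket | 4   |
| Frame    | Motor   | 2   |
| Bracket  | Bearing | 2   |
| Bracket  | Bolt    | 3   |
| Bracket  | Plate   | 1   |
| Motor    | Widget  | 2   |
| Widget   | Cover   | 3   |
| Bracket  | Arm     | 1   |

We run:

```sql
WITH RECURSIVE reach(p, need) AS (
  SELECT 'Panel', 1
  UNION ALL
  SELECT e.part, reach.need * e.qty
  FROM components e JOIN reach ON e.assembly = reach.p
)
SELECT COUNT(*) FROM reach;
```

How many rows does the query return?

6

Base: (Panel, need=1).
Iteration 1: components of {Panel} -> Bracket = 1*4 = 4.
Iteration 2: components of {Bracket} -> Arm = 4*1 = 4, Bearing = 4*2 = 8, Bolt = 4*3 = 12, Plate = 4*1 = 4.
Iteration 3: no further components; recursion stops.
Total rows emitted: 6.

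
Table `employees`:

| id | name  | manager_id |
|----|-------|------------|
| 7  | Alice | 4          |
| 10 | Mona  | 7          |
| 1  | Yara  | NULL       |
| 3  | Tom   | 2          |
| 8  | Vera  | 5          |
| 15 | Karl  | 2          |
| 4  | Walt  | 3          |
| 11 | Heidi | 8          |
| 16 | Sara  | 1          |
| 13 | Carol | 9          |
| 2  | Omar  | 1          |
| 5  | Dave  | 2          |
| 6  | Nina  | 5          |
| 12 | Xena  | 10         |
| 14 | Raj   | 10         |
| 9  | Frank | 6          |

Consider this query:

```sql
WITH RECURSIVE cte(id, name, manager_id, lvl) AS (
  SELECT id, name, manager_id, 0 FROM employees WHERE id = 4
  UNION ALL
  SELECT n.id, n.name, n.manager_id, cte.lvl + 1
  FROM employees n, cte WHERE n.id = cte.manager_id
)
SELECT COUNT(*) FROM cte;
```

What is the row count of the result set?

Base: id=4 (Walt), manager_id=3, lvl 0.
Iteration 1: join on id=3 -> Tom (id 3, manager_id=2, lvl 1).
Iteration 2: join on id=2 -> Omar (id 2, manager_id=1, lvl 2).
Iteration 3: join on id=1 -> Yara (id 1, manager_id=NULL, lvl 3).
Iteration 4: manager_id is NULL; no match; recursion stops.
Total rows emitted: 4.

4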